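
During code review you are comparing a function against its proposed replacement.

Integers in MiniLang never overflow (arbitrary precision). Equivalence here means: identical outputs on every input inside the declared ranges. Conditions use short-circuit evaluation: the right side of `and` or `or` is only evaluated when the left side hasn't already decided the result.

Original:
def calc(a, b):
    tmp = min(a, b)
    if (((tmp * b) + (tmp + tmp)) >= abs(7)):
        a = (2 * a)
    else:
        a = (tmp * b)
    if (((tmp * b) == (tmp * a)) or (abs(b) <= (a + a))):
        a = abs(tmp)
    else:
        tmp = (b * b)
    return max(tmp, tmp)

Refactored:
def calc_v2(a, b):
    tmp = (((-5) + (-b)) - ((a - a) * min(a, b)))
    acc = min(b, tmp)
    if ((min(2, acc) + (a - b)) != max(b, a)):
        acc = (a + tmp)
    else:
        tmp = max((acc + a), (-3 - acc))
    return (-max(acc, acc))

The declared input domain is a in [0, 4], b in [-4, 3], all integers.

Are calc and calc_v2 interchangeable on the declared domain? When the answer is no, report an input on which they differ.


The rewrite breaks on a=0, b=-4, where the results are 16 and 4.
calc: tmp = -4; (((tmp * b) + (tmp + tmp)) >= abs(7)) -> true; a = 0; (((tmp * b) == (tmp * a)) or (abs(b) <= (a + a))) -> false; tmp = 16; return 16
calc_v2: tmp = -1; acc = -4; ((min(2, acc) + (a - b)) != max(b, a)) -> false; tmp = 1; return 4
verdict: not equivalent; witness: a=0, b=-4


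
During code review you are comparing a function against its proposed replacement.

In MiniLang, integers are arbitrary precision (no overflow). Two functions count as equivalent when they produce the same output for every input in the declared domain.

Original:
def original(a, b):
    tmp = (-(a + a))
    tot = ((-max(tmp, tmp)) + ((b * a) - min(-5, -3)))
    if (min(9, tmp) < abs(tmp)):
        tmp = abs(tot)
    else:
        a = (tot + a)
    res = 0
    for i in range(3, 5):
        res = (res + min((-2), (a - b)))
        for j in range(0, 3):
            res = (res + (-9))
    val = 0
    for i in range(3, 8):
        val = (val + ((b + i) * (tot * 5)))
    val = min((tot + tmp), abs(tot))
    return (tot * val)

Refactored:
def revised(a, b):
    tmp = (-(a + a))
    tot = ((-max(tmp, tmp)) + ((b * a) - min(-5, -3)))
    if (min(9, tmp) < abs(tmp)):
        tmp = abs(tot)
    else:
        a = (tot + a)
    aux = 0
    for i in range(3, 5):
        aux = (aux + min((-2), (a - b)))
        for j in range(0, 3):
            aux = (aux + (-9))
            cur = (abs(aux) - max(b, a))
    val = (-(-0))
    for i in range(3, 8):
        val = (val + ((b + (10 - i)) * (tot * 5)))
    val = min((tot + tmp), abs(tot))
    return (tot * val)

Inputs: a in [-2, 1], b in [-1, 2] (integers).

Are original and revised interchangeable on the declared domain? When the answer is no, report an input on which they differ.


There is a behavioral-looking edit here, yet the outcome never shifts on this domain.
Tracing a=-2, b=-1: original: tmp = 4; tot = 3; (min(9, tmp) < abs(tmp)) -> false; a = 1; res = 0; [i=3]; res = -2; [j=0]; res = -11; [j=1]; res = -20; [j=2]; res = -29; [i=4]; res = -31; [j=0]; res = -40; [j=1]; res = -49; [j=2]; res = -58; val = 0; [i=3]; val = 30; [i=4]; val = 75; [i=5]; val = 135; [i=6]; val = 210; [i=7]; val = 300; val = 3; return 9 | revised: tmp = 4; tot = 3; (min(9, tmp) < abs(tmp)) -> false; a = 1; aux = 0; [i=3]; aux = -2; [j=0]; aux = -11; cur = 10; [j=1]; aux = -20; cur = 19; [j=2]; aux = -29; cur = 28; [i=4]; aux = -31; [j=0]; aux = -40; cur = 39; [j=1]; aux = -49; cur = 48; [j=2]; aux = -58; cur = 57; val = 0; [i=3]; val = 90; [i=4]; val = 165; [i=5]; val = 225; [i=6]; val = 270; [i=7]; val = 300; val = 3; return 9 — matching result 9.
An exhaustive pass over the 16 declared inputs shows identical outputs.
verdict: equivalent


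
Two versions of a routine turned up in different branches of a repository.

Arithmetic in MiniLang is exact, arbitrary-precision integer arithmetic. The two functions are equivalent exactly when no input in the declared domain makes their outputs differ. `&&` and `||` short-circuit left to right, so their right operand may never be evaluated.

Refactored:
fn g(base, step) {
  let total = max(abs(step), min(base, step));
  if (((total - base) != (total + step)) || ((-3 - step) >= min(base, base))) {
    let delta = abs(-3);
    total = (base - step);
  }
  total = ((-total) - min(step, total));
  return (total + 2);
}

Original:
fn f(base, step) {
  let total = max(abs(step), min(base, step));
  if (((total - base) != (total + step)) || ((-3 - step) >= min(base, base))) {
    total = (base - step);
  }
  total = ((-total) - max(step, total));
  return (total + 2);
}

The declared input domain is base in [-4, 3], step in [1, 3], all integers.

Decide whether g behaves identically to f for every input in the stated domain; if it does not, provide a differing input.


Not equivalent: base=-4, step=1 separates them (6 vs 12).
f: total=1, then (((total - base) != (total + step)) || ((-3 - step) >= min(base, base))) is true, then total=-5, then total=4, then returns 6
g: total=1, then (((total - base) != (total + step)) || ((-3 - step) >= min(base, base))) is true, then delta=3, then total=-5, then total=10, then returns 12
verdict: not equivalent; witness: base=-4, step=1


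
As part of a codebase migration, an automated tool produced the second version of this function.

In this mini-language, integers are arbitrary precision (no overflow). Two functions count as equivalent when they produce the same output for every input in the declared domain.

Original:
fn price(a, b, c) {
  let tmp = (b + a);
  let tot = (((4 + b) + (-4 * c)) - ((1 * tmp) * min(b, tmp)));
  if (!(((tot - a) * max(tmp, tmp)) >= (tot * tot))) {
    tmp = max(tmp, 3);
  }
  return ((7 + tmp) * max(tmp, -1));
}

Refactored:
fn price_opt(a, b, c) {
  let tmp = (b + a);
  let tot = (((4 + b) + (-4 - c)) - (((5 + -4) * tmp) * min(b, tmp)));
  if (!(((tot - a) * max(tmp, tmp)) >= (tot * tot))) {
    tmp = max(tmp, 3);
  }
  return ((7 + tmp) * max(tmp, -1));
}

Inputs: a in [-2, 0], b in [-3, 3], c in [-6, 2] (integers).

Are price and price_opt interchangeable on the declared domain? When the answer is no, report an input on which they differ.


Input a=-2, b=2, c=2: 30 from price versus 0 from price_opt.
verdict: not equivalent; witness: a=-2, b=2, c=2


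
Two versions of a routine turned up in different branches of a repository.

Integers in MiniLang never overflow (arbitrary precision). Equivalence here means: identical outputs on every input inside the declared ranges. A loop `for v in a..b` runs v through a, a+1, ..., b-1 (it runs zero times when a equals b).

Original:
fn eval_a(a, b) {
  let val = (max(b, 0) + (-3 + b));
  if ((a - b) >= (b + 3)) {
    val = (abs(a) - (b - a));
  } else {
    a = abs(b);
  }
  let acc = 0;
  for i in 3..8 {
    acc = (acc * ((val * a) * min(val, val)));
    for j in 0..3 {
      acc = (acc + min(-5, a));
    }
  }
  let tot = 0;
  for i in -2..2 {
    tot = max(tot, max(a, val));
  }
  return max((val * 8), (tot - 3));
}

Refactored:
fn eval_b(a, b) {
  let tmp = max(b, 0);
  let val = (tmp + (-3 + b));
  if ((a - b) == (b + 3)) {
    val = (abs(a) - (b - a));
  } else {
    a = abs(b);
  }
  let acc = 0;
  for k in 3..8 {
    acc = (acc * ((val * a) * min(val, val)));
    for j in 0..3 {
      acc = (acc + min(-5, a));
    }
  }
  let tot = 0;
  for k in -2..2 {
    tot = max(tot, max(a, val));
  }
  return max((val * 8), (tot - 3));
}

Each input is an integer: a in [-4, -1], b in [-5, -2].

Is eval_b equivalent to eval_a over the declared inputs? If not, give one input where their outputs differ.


On input a=-4, b=-5, eval_a returns 40 while eval_b returns 2.
verdict: not equivalent; witness: a=-4, b=-5


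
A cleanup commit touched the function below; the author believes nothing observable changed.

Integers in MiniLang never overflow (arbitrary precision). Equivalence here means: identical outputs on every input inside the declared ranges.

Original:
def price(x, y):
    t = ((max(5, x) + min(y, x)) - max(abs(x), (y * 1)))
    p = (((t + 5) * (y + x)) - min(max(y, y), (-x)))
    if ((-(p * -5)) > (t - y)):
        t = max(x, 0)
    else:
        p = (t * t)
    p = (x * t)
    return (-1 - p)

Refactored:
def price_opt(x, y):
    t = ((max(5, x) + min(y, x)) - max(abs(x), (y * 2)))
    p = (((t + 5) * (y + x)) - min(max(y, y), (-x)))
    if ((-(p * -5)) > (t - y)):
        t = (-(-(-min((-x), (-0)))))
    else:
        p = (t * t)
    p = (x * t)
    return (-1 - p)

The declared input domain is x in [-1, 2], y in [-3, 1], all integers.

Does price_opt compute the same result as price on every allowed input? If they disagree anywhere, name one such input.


Run the pair on x=-1, y=1.
price: t=3, then p=-1, then ((-(p * -5)) > (t - y)) is false, then p=9, then p=-3, then returns 2
price_opt: t=2, then p=-1, then ((-(p * -5)) > (t - y)) is false, then p=4, then p=-2, then returns 1
2 and 1 differ, so these are not the same function on this domain.
verdict: not equivalent; witness: x=-1, y=1


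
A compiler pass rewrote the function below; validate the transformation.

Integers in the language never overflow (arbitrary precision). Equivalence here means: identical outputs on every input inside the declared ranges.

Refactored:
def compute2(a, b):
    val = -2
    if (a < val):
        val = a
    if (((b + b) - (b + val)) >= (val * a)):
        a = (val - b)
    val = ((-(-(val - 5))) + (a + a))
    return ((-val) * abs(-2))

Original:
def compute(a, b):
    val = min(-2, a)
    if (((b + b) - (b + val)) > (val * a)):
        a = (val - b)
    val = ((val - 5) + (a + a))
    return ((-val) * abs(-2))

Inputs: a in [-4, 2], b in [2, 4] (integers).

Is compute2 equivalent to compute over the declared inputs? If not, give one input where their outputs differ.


Try a=-2, b=2.
compute: val becomes -2; next (((b + b) - (b + val)) > (val * a)) evaluates to false; next val becomes -11; next final value 22
compute2: val becomes -2; next (a < val) evaluates to false; next (((b + b) - (b + val)) >= (val * a)) evaluates to true; next a becomes -4; next val becomes -15; next final value 30
22 and 30 differ, so these are not the same function on this domain.
verdict: not equivalent; witness: a=-2, b=2


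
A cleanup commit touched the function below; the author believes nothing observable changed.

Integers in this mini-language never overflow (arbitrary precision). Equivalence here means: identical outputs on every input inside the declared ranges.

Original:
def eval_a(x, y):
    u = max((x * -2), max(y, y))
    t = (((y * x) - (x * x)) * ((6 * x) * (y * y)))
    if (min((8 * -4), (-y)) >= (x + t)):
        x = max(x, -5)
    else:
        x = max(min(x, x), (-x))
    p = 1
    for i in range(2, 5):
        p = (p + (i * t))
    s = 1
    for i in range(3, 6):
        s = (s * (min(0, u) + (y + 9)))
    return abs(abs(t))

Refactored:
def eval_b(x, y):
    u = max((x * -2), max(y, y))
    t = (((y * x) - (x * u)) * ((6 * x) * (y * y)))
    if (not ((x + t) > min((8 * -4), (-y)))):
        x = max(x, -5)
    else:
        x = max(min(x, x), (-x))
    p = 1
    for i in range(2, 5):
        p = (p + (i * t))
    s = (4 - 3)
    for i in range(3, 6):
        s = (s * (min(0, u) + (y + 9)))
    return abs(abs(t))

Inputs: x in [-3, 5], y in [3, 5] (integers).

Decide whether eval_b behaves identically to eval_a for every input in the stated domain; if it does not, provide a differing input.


x=-3, y=3 yields 2916 from eval_a but 1458 from eval_b.
verdict: not equivalent; witness: x=-3, y=3


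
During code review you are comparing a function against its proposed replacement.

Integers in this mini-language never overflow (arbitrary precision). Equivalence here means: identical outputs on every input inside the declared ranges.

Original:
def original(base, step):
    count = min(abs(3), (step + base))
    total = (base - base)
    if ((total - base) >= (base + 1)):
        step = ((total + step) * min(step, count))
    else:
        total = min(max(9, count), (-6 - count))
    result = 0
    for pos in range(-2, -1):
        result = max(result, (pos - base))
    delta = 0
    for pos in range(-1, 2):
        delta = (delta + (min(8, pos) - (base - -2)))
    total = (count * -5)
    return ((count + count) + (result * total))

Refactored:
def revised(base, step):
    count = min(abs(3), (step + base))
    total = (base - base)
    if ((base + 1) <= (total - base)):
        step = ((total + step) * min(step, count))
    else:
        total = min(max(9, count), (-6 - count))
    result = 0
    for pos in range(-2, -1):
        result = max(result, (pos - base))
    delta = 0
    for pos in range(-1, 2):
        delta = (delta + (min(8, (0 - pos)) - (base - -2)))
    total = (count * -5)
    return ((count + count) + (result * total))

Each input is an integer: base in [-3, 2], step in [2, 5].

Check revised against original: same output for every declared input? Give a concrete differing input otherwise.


Behavior is preserved: although constant usage differs, plus comparison usage differs, plus arithmetic usage differs, the outputs never diverge.
As a probe, take base=1, step=4: original runs count = 3; total = 0; ((total - base) >= (base + 1)) -> false; total = -9; result = 0; [pos=-2]; result = 0; delta = 0; [pos=-1]; delta = -4; [pos=0]; delta = -7; [pos=1]; delta = -9; total = -15; return 6; revised runs count = 3; total = 0; ((base + 1) <= (total - base)) -> false; total = -9; result = 0; [pos=-2]; result = 0; delta = 0; [pos=-1]; delta = -2; [pos=0]; delta = -5; [pos=1]; delta = -9; total = -15; return 6; both end at 6.
Every one of the 24 inputs gives matching results.
verdict: equivalent


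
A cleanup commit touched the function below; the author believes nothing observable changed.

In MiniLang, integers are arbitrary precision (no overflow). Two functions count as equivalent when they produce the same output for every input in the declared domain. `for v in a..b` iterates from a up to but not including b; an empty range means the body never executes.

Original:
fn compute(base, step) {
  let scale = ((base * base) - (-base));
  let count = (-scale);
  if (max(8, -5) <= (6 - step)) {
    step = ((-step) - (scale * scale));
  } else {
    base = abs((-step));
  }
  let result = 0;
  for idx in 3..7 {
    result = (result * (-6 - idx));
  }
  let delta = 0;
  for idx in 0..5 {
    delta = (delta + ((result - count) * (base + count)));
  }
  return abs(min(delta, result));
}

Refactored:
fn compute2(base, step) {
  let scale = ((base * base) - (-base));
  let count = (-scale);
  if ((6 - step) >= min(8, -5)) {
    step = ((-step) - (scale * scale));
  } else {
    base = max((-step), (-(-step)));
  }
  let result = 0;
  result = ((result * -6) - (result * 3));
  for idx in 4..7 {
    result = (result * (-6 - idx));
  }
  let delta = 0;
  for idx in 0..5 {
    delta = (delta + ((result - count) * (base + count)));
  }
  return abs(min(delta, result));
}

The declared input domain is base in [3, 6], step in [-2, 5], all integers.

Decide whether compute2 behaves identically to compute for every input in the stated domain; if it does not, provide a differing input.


There is a counterexample at base=3, step=-1: 660 on one side, 540 on the other.
compute: scale=12, then count=-12, then (max(8, -5) <= (6 - step)) is false, then base=1, then result=0, then (idx=3), then result=0, then (idx=4), then result=0, then (idx=5), then result=0, then (idx=6), then result=0, then delta=0, then (idx=0), then delta=-132, then (idx=1), then delta=-264, then (idx=2), then delta=-396, then (idx=3), then delta=-528, then (idx=4), then delta=-660, then returns 660
compute2: scale=12, then count=-12, then ((6 - step) >= min(8, -5)) is true, then step=-143, then result=0, then result=0, then (idx=4), then result=0, then (idx=5), then result=0, then (idx=6), then result=0, then delta=0, then (idx=0), then delta=-108, then (idx=1), then delta=-216, then (idx=2), then delta=-324, then (idx=3), then delta=-432, then (idx=4), then delta=-540, then returns 540
verdict: not equivalent; witness: base=3, step=-1


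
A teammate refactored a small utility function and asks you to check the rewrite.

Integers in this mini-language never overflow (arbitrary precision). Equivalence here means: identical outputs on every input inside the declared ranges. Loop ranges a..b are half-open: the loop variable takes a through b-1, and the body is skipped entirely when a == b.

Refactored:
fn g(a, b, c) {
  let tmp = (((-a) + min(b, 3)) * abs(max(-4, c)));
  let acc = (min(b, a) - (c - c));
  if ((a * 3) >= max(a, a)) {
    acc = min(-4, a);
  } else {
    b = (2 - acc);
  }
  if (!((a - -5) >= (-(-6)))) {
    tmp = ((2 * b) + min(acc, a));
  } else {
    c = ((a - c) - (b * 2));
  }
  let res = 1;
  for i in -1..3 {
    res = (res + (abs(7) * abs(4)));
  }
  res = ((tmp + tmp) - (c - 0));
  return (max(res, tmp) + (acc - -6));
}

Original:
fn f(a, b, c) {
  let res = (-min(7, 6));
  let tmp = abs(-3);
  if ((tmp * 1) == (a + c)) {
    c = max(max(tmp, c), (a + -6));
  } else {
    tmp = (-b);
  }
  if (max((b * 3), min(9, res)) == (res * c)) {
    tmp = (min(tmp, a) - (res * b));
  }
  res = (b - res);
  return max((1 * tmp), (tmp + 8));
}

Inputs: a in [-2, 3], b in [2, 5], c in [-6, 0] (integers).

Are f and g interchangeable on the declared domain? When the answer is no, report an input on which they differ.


Not equivalent: a=-2, b=2, c=-6 separates them (6 vs 22).
f: res = -6; tmp = 3; ((tmp * 1) == (a + c)) -> false; tmp = -2; (max((b * 3), min(9, res)) == (res * c)) -> false; res = 8; return 6
g: tmp = 16; acc = -2; ((a * 3) >= max(a, a)) -> false; b = 4; (!((a - -5) >= (-(-6)))) -> true; tmp = 6; res = 1; [i=-1]; res = 29; [i=0]; res = 57; [i=1]; res = 85; [i=2]; res = 113; res = 18; return 22
verdict: not equivalent; witness: a=-2, b=2, c=-6


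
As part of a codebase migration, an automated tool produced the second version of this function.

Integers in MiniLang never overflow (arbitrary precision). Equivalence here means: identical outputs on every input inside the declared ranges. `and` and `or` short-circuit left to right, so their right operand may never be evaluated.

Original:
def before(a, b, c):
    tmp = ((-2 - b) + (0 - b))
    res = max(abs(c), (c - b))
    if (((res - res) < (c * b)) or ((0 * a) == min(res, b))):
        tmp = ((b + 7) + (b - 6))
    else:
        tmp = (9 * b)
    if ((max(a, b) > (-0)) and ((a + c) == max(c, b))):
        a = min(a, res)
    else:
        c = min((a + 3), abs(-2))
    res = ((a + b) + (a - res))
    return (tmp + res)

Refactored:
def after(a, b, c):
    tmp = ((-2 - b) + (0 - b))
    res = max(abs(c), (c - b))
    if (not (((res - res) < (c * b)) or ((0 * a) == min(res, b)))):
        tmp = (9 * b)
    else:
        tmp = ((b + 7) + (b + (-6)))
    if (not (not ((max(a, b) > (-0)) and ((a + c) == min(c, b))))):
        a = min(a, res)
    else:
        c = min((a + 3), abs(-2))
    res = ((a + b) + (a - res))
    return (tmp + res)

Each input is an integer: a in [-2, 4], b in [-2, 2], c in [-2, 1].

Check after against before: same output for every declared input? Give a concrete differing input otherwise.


At a=1, b=1, c=0: before gives 4, after gives 6.
verdict: not equivalent; witness: a=1, b=1, c=0


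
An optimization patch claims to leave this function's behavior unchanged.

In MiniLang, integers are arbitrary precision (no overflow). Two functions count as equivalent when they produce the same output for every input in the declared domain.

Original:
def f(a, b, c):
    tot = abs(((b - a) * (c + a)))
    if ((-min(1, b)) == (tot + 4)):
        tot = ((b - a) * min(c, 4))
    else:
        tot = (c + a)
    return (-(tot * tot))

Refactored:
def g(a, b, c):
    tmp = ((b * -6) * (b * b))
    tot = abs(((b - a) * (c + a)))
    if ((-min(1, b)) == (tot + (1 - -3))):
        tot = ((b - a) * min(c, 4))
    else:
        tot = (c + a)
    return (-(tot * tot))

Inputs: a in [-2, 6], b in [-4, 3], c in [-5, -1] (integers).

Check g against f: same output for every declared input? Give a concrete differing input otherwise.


Comparing the listings, the differences include: arithmetic usage differs, plus constant usage differs, plus local variable names differ, plus statement counts differ.
As a probe, take a=6, b=3, c=-2: f runs tot := 12 | ((-min(1, b)) == (tot + 4)): false | tot := 4 | result -16; g runs tmp := -162 | tot := 12 | ((-min(1, b)) == (tot + (1 - -3))): false | tot := 4 | result -16; both end at -16.
Across all 360 domain points the two functions coincide.
verdict: equivalent


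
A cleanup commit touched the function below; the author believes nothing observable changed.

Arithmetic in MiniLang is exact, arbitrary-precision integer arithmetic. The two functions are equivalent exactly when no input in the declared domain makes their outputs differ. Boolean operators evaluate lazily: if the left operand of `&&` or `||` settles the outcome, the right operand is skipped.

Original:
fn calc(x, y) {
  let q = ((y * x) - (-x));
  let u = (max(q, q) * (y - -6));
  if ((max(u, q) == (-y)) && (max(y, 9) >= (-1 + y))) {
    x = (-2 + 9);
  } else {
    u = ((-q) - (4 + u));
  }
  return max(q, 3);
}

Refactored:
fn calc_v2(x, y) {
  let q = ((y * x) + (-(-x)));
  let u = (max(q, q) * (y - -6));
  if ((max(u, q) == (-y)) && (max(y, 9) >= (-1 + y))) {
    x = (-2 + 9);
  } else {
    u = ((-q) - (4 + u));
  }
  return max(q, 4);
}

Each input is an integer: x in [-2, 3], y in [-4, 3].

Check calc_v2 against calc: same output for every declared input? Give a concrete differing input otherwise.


Try x=-2, y=-2.
calc: q becomes 2; next u becomes 8; next ((max(u, q) == (-y)) && (max(y, 9) >= (-1 + y))) evaluates to false; next u becomes -14; next final value 3
calc_v2: q becomes 2; next u becomes 8; next ((max(u, q) == (-y)) && (max(y, 9) >= (-1 + y))) evaluates to false; next u becomes -14; next final value 4
3 against 4: the behavior changed.
verdict: not equivalent; witness: x=-2, y=-2


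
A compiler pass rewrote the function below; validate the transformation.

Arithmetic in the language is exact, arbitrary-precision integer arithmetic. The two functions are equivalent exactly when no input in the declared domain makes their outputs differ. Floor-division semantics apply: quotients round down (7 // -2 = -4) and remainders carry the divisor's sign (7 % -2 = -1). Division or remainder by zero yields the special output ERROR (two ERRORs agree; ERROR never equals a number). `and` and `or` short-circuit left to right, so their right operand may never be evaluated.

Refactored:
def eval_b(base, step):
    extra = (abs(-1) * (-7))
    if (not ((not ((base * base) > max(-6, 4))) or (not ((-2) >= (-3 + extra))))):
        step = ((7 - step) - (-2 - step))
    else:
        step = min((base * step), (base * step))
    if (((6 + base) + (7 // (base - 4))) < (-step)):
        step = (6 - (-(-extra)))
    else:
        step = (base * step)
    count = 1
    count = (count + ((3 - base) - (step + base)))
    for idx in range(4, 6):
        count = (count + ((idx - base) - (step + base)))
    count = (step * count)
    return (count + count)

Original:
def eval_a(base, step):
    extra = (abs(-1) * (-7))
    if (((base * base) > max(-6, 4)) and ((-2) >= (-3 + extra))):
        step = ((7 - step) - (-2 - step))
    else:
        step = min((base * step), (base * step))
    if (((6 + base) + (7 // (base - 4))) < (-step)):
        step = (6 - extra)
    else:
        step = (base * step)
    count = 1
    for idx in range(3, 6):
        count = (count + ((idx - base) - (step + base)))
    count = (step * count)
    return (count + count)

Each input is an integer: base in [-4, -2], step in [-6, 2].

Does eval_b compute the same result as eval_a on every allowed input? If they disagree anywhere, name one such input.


Behavior is preserved: although constant usage differs; and arithmetic usage differs; and statement counts differ; and loop structure differs; and boolean connective usage differs, the outputs never diverge.
Spot check at base=-3, step=-5 — eval_a: extra = -7; (((base * base) > max(-6, 4)) and ((-2) >= (-3 + extra))) -> true; step = 9; (((6 + base) + (7 // (base - 4))) < (-step)) -> false; step = -27; count = 1; [idx=3]; count = 37; [idx=4]; count = 74; [idx=5]; count = 112; count = -3024; return -6048. eval_b: extra = -7; (not ((not ((base * base) > max(-6, 4))) or (not ((-2) >= (-3 + extra))))) -> true; step = 9; (((6 + base) + (7 // (base - 4))) < (-step)) -> false; step = -27; count = 1; count = 37; [idx=4]; count = 74; [idx=5]; count = 112; count = -3024; return -6048. Both give -6048.
Every one of the 27 inputs gives matching results.
verdict: equivalent


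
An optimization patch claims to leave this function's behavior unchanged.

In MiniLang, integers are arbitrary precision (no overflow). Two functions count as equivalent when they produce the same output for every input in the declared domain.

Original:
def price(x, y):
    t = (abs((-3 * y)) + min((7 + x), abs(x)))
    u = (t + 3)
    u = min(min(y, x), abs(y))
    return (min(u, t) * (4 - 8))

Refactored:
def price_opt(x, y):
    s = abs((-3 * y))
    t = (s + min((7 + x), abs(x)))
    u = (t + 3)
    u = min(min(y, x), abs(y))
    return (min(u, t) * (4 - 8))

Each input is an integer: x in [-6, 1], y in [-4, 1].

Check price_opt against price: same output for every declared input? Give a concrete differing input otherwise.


This is a faithful refactor — statement counts differ; also local variable names differ, but the computed results match everywhere.
As a probe, take x=0, y=-3: price runs t becomes 9; next u becomes 12; next u becomes -3; next final value 12; price_opt runs s becomes 9; next t becomes 9; next u becomes 12; next u becomes -3; next final value 12; both end at 12.
Every one of the 48 inputs gives matching results.
verdict: equivalent


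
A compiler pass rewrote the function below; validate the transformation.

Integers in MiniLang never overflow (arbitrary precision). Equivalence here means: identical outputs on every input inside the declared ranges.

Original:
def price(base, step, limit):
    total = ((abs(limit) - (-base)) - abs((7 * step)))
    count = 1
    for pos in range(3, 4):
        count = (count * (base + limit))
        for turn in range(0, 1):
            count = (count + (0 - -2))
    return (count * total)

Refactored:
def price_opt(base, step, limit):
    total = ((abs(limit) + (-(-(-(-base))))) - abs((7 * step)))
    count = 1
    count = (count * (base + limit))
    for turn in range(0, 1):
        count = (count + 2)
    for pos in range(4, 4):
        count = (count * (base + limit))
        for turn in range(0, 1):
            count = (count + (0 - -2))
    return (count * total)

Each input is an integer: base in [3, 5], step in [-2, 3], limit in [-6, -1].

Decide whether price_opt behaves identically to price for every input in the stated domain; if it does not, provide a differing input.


The two are interchangeable: loop structure differs; also arithmetic usage differs; also statement counts differ; also constant usage differs, and every declared input agrees.
Spot check at base=3, step=-2, limit=-4 — price: total = -7; count = 1; [pos=3]; count = -1; [turn=0]; count = 1; return -7. price_opt: total = -7; count = 1; count = -1; [turn=0]; count = 1; the pos loop: no iterations; return -7. Both give -7.
Sweeping the whole domain (108 inputs) finds no disagreement.
verdict: equivalent


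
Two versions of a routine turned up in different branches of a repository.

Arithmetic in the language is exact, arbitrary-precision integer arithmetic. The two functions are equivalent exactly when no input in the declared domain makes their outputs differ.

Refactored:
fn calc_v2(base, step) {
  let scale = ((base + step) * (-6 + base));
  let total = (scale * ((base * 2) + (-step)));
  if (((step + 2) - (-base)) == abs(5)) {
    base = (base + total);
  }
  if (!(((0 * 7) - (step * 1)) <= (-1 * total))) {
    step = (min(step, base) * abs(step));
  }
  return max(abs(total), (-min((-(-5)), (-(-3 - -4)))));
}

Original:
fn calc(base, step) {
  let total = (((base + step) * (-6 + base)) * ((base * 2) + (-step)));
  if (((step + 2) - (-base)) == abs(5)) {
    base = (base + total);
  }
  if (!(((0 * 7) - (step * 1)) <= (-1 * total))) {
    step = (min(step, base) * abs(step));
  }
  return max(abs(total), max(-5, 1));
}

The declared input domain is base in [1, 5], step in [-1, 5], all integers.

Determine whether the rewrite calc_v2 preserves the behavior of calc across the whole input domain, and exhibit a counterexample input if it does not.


The two versions differ — the changes include statement counts differ, and min/max/abs usage differs, and constant usage differs, and arithmetic usage differs, and local variable names differ.
As a probe, take base=1, step=0: calc runs total := -10 | (((step + 2) - (-base)) == abs(5)): false | (!(((0 * 7) - (step * 1)) <= (-1 * total))): false | result 10; calc_v2 runs scale := -5 | total := -10 | (((step + 2) - (-base)) == abs(5)): false | (!(((0 * 7) - (step * 1)) <= (-1 * total))): false | result 10; both end at 10.
An exhaustive pass over the 35 declared inputs shows identical outputs.
verdict: equivalent


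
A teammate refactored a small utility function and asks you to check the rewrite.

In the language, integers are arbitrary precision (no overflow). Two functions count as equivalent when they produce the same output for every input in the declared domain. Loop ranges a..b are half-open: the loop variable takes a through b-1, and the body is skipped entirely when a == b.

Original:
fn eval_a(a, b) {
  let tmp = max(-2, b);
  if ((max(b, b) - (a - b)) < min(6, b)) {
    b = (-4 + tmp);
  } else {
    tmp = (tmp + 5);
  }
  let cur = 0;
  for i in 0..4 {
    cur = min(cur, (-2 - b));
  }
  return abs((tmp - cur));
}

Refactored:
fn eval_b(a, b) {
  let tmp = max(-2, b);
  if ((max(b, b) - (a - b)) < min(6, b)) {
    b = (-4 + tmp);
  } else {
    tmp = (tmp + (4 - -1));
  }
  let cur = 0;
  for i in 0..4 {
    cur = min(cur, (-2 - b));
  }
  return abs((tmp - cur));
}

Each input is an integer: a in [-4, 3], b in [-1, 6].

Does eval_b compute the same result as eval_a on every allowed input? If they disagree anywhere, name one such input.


Behavior is preserved: although arithmetic usage differs; and constant usage differs, the outputs never diverge.
Spot check at a=0, b=-1 — eval_a: tmp=-1, then ((max(b, b) - (a - b)) < min(6, b)) is true, then b=-5, then cur=0, then (i=0), then cur=0, then (i=1), then cur=0, then (i=2), then cur=0, then (i=3), then cur=0, then returns 1. eval_b: tmp=-1, then ((max(b, b) - (a - b)) < min(6, b)) is true, then b=-5, then cur=0, then (i=0), then cur=0, then (i=1), then cur=0, then (i=2), then cur=0, then (i=3), then cur=0, then returns 1. Both give 1.
Checked all 64 inputs in the declared domain: the outputs agree on every one.
verdict: equivalent


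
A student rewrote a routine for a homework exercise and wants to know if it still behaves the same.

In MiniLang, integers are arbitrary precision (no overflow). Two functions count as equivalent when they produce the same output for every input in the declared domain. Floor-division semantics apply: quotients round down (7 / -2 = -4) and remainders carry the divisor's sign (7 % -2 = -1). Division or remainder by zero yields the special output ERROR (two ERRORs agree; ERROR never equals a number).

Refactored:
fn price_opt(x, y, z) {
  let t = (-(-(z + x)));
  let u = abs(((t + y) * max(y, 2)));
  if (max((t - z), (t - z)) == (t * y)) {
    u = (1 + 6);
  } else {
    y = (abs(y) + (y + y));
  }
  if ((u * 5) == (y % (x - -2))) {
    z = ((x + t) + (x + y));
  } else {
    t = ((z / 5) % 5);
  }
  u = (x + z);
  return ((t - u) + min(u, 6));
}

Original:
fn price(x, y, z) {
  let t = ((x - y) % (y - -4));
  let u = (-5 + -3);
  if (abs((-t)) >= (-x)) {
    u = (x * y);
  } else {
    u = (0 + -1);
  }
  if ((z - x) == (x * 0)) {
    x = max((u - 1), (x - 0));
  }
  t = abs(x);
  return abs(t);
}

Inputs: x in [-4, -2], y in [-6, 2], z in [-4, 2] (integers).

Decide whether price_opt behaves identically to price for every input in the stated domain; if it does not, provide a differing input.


Consider the input x=-4, y=-6, z=-4.
price: t = 0; u = -8; (abs((-t)) >= (-x)) -> false; u = -1; ((z - x) == (x * 0)) -> true; x = -2; t = 2; return 2
price_opt: t = -8; u = 28; (max((t - z), (t - z)) == (t * y)) -> false; y = -6; ((u * 5) == (y % (x - -2))) -> false; t = 4; u = -8; return 4
2 against 4: the behavior changed.
verdict: not equivalent; witness: x=-4, y=-6, z=-4


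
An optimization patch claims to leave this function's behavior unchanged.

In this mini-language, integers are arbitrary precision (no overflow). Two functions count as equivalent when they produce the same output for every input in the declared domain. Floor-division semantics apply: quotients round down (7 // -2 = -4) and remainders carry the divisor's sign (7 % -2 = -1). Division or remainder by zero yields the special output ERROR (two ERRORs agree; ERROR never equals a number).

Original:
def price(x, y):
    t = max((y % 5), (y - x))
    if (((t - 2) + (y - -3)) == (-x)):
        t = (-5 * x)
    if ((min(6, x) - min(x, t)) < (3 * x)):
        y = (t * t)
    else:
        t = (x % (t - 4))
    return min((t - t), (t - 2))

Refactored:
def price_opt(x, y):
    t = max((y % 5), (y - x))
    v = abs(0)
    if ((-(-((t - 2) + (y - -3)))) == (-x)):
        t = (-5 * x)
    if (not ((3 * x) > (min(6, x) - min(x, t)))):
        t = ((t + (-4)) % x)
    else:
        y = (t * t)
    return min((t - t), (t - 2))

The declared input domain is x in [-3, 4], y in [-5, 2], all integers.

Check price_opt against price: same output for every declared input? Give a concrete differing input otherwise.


Run the pair on x=-3, y=-5.
price: t=0, then (((t - 2) + (y - -3)) == (-x)) is false, then ((min(6, x) - min(x, t)) < (3 * x)) is false, then t=-3, then returns -5
price_opt: t=0, then v=0, then ((-(-((t - 2) + (y - -3)))) == (-x)) is false, then (not ((3 * x) > (min(6, x) - min(x, t)))) is true, then t=-1, then returns -3
-5 and -3 differ, so these are not the same function on this domain.
verdict: not equivalent; witness: x=-3, y=-5


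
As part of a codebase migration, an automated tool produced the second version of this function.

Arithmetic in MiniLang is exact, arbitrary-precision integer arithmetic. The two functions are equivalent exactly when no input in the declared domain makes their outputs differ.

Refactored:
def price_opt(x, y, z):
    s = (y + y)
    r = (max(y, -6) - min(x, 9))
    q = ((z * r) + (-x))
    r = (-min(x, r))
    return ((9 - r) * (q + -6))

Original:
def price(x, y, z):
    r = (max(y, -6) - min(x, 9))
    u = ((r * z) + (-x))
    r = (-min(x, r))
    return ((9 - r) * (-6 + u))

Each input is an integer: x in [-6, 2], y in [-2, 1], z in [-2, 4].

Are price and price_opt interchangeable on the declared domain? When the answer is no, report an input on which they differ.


The two versions differ — the changes include arithmetic usage differs, plus local variable names differ, plus statement counts differ.
As a probe, take x=-3, y=1, z=2: price runs r becomes 4; next u becomes 11; next r becomes 3; next final value 30; price_opt runs s becomes 2; next r becomes 4; next q becomes 11; next r becomes 3; next final value 30; both end at 30.
Sweeping the whole domain (252 inputs) finds no disagreement.
verdict: equivalent


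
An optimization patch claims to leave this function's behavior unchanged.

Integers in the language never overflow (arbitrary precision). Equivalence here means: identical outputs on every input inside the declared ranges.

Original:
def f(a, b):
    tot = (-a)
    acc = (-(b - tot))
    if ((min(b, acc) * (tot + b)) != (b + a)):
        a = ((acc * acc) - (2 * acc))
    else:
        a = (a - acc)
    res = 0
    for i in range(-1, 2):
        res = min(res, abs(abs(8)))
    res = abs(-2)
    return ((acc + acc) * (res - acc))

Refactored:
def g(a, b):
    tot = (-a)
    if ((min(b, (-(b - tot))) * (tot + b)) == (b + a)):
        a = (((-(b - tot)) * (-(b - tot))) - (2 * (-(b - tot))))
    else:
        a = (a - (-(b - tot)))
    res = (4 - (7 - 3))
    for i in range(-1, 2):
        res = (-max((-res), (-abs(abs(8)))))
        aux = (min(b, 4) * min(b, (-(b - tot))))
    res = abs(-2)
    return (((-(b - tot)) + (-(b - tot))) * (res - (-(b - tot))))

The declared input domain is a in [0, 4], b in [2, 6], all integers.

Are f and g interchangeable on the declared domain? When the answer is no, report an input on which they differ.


Equivalent. The suspicious-looking change has no observable effect anywhere in the declared ranges.
Every one of the 25 inputs gives matching results.
Tracing a=4, b=3: f: tot becomes -4; next acc becomes -7; next ((min(b, acc) * (tot + b)) != (b + a)) evaluates to false; next a becomes 11; next res becomes 0; next at i=-1:; next res becomes 0; next at i=0:; next res becomes 0; next at i=1:; next res becomes 0; next res becomes 2; next final value -126 | g: tot becomes -4; next ((min(b, (-(b - tot))) * (tot + b)) == (b + a)) evaluates to true; next a becomes 63; next res becomes 0; next at i=-1:; next res becomes 0; next aux becomes -21; next at i=0:; next res becomes 0; next aux becomes -21; next at i=1:; next res becomes 0; next aux becomes -21; next res becomes 2; next final value -126 — matching result -126.
verdict: equivalent


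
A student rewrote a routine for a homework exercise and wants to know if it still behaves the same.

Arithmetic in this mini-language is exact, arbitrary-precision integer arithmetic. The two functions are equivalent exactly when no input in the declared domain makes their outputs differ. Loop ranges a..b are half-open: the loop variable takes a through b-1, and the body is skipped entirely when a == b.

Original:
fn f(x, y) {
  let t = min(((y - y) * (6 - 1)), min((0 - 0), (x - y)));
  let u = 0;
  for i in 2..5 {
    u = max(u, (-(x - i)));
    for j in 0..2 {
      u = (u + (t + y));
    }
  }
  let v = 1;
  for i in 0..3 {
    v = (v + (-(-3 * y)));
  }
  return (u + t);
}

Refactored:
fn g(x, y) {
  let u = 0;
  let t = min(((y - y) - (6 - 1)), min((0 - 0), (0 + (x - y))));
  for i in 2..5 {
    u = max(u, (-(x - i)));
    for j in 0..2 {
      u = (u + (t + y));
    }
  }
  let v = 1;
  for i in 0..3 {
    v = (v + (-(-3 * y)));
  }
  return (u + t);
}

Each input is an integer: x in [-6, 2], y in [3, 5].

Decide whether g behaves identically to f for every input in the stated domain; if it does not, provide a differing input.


The rewrite breaks on x=-1, y=3, where the results are -1 and -4.
f: t=-4, then u=0, then (i=2), then u=3, then (j=0), then u=2, then (j=1), then u=1, then (i=3), then u=4, then (j=0), then u=3, then (j=1), then u=2, then (i=4), then u=5, then (j=0), then u=4, then (j=1), then u=3, then v=1, then (i=0), then v=10, then (i=1), then v=19, then (i=2), then v=28, then returns -1
g: u=0, then t=-5, then (i=2), then u=3, then (j=0), then u=1, then (j=1), then u=-1, then (i=3), then u=4, then (j=0), then u=2, then (j=1), then u=0, then (i=4), then u=5, then (j=0), then u=3, then (j=1), then u=1, then v=1, then (i=0), then v=10, then (i=1), then v=19, then (i=2), then v=28, then returns -4
verdict: not equivalent; witness: x=-1, y=3


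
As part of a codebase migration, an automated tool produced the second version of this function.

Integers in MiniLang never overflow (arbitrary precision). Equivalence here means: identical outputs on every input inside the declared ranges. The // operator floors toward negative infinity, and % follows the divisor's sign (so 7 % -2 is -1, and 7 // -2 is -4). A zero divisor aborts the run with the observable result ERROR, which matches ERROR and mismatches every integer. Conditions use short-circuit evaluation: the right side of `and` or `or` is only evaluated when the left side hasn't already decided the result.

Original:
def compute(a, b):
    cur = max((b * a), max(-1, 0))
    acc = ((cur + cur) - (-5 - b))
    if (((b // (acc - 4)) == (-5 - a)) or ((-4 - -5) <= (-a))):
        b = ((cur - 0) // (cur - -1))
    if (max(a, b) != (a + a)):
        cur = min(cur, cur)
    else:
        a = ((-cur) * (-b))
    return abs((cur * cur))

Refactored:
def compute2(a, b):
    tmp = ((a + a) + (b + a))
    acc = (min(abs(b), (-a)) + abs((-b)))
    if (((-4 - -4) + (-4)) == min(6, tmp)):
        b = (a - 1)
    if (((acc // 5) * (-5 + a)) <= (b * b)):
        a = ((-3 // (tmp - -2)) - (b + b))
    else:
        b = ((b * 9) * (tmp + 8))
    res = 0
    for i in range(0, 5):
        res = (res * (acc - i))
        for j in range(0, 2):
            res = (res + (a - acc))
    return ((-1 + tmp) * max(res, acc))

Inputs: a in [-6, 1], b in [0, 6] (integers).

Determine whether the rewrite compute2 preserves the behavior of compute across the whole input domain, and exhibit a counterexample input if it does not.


Take a=-6, b=1.
compute: cur := 0 | acc := 6 | (((b // (acc - 4)) == (-5 - a)) or ((-4 - -5) <= (-a))): true | b := 0 | (max(a, b) != (a + a)): true | cur := 0 | result 0
compute2: tmp := -17 | acc := 2 | (((-4 - -4) + (-4)) == min(6, tmp)): false | (((acc // 5) * (-5 + a)) <= (b * b)): true | a := -2 | res := 0 | iter i=0: | res := 0 | iter j=0: | res := -4 | iter j=1: | res := -8 | iter i=1: | res := -8 | iter j=0: | res := -12 | iter j=1: | res := -16 | iter i=2: | res := 0 | iter j=0: | res := -4 | iter j=1: | res := -8 | iter i=3: | res := 8 | iter j=0: | res := 4 | iter j=1: | res := 0 | iter i=4: | res := 0 | iter j=0: | res := -4 | iter j=1: | res := -8 | result -36
0 and -36 differ, so these are not the same function on this domain.
verdict: not equivalent; witness: a=-6, b=1
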